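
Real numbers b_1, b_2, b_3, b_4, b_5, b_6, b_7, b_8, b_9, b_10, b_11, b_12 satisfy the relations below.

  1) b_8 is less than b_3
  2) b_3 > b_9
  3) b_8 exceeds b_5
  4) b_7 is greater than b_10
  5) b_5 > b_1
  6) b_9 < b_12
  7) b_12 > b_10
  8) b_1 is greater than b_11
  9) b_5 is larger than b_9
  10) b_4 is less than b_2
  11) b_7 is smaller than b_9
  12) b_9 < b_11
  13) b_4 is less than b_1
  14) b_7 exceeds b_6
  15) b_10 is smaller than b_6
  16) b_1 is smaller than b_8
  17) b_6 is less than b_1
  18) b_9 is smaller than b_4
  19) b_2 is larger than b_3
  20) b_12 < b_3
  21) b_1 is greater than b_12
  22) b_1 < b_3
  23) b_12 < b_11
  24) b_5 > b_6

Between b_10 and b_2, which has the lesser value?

b_10 < b_6 and b_6 < b_7 give b_10 < b_7.
Then b_7 < b_9 extends the chain to b_9.
With b_9 < b_12: b_10 < b_6 < b_7 < b_9 < b_12.
Then b_12 < b_11 extends the chain to b_11.
With b_11 < b_1: b_10 < b_6 < b_7 < b_9 < b_12 < b_11 < b_1.
With b_1 < b_5: b_10 < b_6 < b_7 < b_9 < b_12 < b_11 < b_1 < b_5.
Then b_5 < b_8 extends the chain to b_8.
Then b_8 < b_3 extends the chain to b_3.
With b_3 < b_2: b_10 < b_6 < b_7 < b_9 < b_12 < b_11 < b_1 < b_5 < b_8 < b_3 < b_2.
So b_10 < b_2; b_10 is the smaller of the two.

b_10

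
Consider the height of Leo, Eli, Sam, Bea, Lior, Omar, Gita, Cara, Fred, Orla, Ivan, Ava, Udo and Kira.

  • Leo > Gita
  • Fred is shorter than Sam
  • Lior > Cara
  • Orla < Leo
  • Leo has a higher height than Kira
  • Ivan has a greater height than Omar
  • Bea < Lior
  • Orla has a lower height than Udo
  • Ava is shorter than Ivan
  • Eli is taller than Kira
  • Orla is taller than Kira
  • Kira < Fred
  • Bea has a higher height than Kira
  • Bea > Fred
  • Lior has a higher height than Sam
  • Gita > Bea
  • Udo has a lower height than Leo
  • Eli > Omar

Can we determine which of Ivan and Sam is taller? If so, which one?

undetermined

Following every chain through Sam: above Sam we get Lior; below Sam we get Kira, Fred.
Ivan is not reached, and no chain runs the other way from Ivan to Sam.
So the given relations leave the order of Sam and Ivan undetermined.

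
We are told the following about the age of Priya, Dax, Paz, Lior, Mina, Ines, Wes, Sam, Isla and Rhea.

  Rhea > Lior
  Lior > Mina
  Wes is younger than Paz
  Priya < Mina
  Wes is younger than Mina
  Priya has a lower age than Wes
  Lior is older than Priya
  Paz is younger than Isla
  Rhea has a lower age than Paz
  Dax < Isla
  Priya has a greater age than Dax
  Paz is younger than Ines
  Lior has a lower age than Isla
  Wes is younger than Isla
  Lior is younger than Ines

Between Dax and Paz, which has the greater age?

Paz

Dax < Priya and Priya < Wes give Dax < Wes.
With Wes < Mina: Dax < Priya < Wes < Mina.
Then Mina < Lior extends the chain to Lior.
With Lior < Rhea: Dax < Priya < Wes < Mina < Lior < Rhea.
With Rhea < Paz: Dax < Priya < Wes < Mina < Lior < Rhea < Paz.
So Dax < Paz; Paz is the older of the two.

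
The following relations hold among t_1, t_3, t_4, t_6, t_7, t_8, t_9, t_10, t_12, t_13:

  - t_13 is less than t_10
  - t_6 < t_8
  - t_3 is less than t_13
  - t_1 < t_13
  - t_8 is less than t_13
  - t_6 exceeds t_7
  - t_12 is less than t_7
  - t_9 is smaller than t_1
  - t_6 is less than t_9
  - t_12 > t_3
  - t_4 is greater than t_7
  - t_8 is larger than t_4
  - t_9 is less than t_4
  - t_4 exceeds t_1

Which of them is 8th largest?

t_7

Chaining the given pairs: t_3 < t_12 < t_7 < t_6 < t_9 < t_1 < t_4 < t_8 < t_13 < t_10.
The 8th largest is t_7.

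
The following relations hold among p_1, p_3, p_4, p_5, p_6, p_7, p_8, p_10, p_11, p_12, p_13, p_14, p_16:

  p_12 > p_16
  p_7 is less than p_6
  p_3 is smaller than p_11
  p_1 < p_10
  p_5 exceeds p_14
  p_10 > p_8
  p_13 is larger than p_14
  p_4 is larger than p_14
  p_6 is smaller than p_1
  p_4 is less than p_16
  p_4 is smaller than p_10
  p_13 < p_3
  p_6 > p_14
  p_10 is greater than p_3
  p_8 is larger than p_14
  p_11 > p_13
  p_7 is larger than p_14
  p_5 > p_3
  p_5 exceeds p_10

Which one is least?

Chaining upward from p_14: directly above it, p_7, p_13, p_8, p_6, p_4, p_5; then p_1, p_3, p_11, p_16, p_10; then p_12.
That covers every other element, and nothing is given below p_14, so p_14 is the least.

p_14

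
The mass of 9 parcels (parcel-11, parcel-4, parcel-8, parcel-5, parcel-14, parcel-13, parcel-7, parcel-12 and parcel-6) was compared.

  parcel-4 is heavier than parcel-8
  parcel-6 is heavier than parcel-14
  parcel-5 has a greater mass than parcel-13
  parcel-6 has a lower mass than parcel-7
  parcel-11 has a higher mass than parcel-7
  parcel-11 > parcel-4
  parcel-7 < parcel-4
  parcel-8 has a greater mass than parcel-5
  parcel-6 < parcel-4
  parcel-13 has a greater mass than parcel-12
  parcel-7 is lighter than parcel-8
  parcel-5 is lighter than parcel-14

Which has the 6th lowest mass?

parcel-7

Piecing the relations together gives one ordering: parcel-12 < parcel-13 < parcel-5 < parcel-14 < parcel-6 < parcel-7 < parcel-8 < parcel-4 < parcel-11.
Counting 6 from the smallest end gives parcel-7.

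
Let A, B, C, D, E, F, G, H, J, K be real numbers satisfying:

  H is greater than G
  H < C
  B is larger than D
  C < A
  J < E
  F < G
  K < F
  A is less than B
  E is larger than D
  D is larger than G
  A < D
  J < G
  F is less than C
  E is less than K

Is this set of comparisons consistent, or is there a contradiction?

inconsistent

We have D < E stated directly, yet also E < K < F < G < H < C < A < D by chaining the others — so E < D. Contradiction.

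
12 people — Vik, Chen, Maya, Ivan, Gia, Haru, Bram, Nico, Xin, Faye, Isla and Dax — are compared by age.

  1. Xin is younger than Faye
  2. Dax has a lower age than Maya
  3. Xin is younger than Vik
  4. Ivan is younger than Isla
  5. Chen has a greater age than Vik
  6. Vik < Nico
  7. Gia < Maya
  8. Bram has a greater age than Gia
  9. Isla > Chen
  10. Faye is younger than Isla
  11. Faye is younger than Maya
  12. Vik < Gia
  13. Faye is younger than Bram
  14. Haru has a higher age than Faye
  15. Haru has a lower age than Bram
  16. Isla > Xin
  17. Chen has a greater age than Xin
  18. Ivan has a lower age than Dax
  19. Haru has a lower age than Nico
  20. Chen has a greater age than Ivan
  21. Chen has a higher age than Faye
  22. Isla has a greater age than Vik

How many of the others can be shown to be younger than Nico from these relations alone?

From Nico the given relations immediately reach Haru, Vik.
From those, Xin, Faye — 4 in total.
Nothing else is reachable below Nico; 4 in all.

4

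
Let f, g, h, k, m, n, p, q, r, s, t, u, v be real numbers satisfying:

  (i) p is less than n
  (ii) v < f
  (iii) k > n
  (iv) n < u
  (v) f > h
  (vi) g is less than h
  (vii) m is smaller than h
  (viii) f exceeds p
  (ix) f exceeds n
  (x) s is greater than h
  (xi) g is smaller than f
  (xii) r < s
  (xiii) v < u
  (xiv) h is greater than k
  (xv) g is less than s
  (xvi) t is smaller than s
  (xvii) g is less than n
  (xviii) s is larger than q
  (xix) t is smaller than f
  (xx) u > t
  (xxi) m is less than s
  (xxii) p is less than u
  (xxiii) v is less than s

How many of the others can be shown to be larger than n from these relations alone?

5

The elements the relations force above n are k, h, u, f, s — no chain reaches any other.
That is 5.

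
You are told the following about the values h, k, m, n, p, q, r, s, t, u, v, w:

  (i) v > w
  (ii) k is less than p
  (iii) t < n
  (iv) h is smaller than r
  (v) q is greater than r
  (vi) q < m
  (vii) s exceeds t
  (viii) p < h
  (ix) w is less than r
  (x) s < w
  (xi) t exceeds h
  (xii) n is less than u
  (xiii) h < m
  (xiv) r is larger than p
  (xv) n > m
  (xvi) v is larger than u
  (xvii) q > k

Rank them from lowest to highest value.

The consecutive links are each given: k < p; p < h; h < t; t < s; s < w; w < r; r < q; q < m; m < n; n < u; u < v.

k < p < h < t < s < w < r < q < m < n < u < v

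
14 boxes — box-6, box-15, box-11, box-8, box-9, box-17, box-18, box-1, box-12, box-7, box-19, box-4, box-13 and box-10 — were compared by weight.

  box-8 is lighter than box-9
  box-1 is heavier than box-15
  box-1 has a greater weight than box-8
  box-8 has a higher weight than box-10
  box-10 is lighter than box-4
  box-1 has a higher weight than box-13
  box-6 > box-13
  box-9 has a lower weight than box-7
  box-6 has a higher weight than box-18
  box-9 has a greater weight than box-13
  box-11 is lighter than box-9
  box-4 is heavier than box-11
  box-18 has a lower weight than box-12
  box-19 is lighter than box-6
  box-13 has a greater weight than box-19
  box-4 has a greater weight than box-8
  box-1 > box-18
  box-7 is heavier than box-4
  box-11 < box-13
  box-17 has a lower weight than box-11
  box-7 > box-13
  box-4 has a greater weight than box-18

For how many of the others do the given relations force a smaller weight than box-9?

6

From box-9 the given relations immediately reach box-11, box-13, box-8.
From those, box-10, box-17, box-19 — 6 in total.
Nothing else is reachable below box-9; 6 in all.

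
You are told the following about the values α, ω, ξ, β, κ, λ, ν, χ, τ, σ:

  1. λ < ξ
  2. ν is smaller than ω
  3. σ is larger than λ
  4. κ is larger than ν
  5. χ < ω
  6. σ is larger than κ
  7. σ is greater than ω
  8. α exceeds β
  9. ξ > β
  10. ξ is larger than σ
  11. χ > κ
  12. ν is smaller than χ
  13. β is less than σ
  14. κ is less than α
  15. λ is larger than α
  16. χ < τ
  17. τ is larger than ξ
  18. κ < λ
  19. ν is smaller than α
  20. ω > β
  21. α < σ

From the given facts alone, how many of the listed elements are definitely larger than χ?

4

The elements the relations force above χ are ω, σ, ξ, τ — no chain reaches any other.
That is 4.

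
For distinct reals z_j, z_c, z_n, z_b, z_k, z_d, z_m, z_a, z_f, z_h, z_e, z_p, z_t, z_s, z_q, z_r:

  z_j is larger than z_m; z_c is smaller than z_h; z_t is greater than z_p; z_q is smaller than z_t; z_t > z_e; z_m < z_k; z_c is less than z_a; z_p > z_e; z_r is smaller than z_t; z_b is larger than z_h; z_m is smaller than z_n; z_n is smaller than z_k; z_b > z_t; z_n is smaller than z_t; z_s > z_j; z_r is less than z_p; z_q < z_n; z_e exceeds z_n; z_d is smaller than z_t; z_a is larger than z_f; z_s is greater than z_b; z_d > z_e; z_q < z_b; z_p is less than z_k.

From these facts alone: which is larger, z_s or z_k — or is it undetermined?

undetermined

Following every chain through z_k: below z_k we get z_m, z_q, z_n, z_e, z_r, z_p.
z_s is not reached, and no chain runs the other way from z_s to z_k.
So the given relations leave the order of z_k and z_s undetermined.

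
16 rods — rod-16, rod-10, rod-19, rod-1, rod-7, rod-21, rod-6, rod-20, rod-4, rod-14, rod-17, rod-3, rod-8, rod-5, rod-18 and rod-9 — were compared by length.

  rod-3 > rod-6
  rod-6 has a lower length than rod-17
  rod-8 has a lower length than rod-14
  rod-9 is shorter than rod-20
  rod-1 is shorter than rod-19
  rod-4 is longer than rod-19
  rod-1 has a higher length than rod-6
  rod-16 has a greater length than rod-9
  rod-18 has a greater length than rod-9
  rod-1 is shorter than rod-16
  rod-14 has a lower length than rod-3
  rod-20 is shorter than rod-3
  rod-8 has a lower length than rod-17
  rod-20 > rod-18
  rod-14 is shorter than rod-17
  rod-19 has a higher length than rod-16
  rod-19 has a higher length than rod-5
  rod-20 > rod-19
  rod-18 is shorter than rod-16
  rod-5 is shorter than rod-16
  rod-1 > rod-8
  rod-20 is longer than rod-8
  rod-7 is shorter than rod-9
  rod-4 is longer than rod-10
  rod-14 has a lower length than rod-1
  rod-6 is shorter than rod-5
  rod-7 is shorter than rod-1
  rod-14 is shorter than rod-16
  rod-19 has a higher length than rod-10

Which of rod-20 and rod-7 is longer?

rod-7 < rod-9 < rod-18 < rod-16 < rod-19 < rod-20, by transitivity through rod-9, rod-18, rod-16, rod-19.
So rod-7 < rod-20; rod-20 is the longer of the two.

rod-20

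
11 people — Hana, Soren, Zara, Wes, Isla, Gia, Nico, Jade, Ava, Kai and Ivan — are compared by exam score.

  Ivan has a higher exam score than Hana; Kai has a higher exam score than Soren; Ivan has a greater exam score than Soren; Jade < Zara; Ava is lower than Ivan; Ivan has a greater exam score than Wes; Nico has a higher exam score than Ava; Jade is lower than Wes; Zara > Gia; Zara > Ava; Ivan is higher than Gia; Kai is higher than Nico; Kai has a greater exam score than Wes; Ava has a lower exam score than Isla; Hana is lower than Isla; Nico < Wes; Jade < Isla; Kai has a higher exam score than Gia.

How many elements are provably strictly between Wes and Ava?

1

Chaining upward from Ava reaches: Nico, Zara, Isla, Ivan, Kai.
Chaining downward from Wes reaches: Jade, Nico.
Strictly between Ava and Wes are those in both lists: Nico — 1 element.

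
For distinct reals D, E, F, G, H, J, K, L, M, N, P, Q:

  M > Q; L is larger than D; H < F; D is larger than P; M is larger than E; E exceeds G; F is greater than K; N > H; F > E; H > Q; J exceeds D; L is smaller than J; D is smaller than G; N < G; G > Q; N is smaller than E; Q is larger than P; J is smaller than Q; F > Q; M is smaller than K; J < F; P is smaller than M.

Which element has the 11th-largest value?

D

Piecing the relations together gives one ordering: P < D < L < J < Q < H < N < G < E < M < K < F.
The 11th largest is D.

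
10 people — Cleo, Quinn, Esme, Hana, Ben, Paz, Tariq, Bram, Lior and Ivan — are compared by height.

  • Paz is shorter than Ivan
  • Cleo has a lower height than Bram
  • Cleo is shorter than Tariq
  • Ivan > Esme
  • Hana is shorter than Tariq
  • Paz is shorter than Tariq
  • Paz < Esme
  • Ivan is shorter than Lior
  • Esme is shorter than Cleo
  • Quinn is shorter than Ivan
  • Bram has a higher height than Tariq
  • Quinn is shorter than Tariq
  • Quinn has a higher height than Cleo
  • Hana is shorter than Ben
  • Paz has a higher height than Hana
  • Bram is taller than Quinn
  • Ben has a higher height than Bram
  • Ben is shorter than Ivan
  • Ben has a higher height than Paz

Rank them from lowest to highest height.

Hana < Paz < Esme < Cleo < Quinn < Tariq < Bram < Ben < Ivan < Lior

Nothing is placed below Hana, so it is least; from there Hana < Paz; Paz < Esme; Esme < Cleo; Cleo < Quinn; Quinn < Tariq; Tariq < Bram; Bram < Ben; Ben < Ivan; Ivan < Lior, each given directly.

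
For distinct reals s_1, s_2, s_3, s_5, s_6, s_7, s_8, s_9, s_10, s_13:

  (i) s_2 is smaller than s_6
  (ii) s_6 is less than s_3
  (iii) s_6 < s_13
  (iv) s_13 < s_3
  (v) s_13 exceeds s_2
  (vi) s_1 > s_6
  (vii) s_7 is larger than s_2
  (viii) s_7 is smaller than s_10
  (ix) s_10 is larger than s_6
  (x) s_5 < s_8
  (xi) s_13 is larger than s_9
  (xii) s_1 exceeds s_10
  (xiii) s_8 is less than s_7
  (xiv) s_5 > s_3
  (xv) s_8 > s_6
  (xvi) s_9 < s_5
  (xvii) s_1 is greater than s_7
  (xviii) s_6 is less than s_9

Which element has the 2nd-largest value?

s_10

The consecutive relations fix a unique order: s_2 < s_6 < s_9 < s_13 < s_3 < s_5 < s_8 < s_7 < s_10 < s_1.
The 2nd largest is s_10.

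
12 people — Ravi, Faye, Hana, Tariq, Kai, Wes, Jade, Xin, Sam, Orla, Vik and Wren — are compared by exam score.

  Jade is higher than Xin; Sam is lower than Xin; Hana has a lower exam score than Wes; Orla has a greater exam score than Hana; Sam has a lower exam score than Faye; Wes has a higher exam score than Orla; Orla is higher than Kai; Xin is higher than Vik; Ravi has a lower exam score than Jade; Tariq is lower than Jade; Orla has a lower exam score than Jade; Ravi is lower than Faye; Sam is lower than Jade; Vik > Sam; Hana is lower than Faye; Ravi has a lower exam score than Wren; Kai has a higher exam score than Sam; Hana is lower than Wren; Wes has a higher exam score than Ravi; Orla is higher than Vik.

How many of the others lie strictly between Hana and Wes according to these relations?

The relations place Hana below Wes. An element lies strictly between them when it is forced above Hana and also forced below Wes.
Above Hana: {Orla, Faye, Wren, Jade}. Below Wes: {Ravi, Sam, Kai, Vik, Orla}.
Intersection: {Orla} — 1.

1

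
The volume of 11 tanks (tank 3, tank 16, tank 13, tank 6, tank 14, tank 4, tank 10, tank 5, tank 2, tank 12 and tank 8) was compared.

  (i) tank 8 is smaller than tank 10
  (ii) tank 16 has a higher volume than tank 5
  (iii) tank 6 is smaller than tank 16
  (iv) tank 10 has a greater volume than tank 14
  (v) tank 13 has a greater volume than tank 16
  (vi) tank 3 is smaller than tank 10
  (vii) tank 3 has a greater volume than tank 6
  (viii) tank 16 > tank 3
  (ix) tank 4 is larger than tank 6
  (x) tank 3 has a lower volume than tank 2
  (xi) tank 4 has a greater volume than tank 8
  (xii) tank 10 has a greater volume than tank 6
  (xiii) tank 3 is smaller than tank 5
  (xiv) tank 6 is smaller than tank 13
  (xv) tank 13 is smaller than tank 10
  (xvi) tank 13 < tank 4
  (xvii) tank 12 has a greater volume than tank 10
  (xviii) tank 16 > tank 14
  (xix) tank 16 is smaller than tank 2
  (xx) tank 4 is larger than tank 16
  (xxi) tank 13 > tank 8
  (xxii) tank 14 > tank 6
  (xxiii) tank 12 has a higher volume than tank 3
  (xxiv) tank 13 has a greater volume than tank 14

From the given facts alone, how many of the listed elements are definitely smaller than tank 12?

8

From tank 12 the given relations immediately reach tank 3, tank 10.
From those, tank 6, tank 14, tank 8, tank 13 — 6 in total.
From those, tank 16 — 7 in total.
From those, tank 5 — 8 in total.
No other element is forced below tank 12 by the given relations, so the count is 8.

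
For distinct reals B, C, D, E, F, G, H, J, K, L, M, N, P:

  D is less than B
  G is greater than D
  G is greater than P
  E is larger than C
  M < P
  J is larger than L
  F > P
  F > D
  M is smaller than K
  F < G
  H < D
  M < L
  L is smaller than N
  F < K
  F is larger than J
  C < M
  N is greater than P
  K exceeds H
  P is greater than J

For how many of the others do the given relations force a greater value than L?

6

The elements the relations force above L are J, P, F, N, G, K — no chain reaches any other.
That is 6.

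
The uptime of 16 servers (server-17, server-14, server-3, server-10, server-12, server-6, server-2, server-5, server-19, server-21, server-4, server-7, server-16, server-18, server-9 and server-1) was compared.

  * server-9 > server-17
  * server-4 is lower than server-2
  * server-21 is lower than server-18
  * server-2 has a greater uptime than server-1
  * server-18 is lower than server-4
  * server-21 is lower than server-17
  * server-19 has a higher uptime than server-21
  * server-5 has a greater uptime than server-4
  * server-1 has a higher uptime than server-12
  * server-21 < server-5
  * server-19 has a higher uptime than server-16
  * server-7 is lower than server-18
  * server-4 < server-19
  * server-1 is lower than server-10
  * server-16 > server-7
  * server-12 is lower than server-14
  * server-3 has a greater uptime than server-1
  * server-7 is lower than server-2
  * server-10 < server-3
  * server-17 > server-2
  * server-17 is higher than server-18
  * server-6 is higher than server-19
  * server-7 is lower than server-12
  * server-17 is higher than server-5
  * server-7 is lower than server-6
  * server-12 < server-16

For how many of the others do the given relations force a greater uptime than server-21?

Directly above server-21: server-18, server-5, server-19, server-17.
One step further: server-4, server-6, server-9 (7 so far).
One step further: server-2 (8 so far).
Nothing else is reachable above server-21; 8 in all.

8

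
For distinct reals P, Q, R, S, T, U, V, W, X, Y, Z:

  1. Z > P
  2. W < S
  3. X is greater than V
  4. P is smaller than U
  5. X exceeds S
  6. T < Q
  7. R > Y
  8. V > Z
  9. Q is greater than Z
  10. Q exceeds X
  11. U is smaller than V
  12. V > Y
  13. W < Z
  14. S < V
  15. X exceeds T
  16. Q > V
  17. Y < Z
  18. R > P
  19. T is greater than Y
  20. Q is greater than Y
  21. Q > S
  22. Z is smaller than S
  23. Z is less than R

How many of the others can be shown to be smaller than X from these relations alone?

8

The elements the relations force below X are W, P, Y, T, Z, S, U, V — no chain reaches any other.
That is 8.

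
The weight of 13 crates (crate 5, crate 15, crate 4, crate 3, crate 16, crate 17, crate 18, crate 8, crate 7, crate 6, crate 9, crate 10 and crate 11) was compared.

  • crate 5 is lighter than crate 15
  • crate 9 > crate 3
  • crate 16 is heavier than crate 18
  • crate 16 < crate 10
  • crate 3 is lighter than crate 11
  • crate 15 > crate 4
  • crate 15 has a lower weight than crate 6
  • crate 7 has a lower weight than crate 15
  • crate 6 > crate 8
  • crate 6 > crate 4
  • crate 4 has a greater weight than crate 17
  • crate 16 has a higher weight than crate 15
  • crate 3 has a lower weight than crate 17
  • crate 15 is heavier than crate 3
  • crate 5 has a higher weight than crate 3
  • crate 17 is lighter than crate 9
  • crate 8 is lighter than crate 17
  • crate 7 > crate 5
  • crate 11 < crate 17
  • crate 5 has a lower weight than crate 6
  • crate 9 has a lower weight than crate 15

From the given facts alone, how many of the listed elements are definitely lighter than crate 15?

8

Directly below crate 15: crate 3, crate 5, crate 7, crate 9, crate 4.
One step further: crate 17 (6 so far).
One step further: crate 8, crate 11 (8 so far).
No other element is forced below crate 15 by the given relations, so the count is 8.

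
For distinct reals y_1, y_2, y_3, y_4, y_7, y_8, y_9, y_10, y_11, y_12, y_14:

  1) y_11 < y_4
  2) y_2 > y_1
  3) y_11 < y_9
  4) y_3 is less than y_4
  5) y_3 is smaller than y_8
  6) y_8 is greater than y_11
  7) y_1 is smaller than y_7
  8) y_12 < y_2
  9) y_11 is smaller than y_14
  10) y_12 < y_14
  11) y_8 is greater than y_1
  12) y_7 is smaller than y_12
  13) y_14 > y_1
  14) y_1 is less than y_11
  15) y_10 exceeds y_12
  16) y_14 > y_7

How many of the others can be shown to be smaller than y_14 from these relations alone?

4

The elements the relations force below y_14 are y_1, y_7, y_11, y_12 — no chain reaches any other.
That is 4.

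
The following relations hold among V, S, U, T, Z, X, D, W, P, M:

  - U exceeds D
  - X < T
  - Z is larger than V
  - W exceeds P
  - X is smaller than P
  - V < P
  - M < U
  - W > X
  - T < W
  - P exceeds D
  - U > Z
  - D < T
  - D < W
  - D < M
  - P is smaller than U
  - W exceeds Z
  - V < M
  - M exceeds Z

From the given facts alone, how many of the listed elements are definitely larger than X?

The elements the relations force above X are P, T, W, U — no chain reaches any other.
That is 4.

4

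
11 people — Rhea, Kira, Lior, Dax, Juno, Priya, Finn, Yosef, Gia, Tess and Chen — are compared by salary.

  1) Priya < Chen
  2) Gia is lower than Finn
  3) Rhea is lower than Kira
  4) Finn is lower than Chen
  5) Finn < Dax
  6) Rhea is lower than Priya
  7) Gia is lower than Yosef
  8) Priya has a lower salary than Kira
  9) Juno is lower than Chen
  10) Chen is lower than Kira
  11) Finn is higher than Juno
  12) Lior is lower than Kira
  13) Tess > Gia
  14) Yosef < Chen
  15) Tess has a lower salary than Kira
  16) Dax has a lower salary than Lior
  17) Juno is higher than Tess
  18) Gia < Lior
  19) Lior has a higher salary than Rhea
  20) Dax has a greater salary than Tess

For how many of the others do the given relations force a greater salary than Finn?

From Finn the given relations immediately reach Dax, Chen.
From those, Lior, Kira — 4 in total.
No other element is forced above Finn by the given relations, so the count is 4.

4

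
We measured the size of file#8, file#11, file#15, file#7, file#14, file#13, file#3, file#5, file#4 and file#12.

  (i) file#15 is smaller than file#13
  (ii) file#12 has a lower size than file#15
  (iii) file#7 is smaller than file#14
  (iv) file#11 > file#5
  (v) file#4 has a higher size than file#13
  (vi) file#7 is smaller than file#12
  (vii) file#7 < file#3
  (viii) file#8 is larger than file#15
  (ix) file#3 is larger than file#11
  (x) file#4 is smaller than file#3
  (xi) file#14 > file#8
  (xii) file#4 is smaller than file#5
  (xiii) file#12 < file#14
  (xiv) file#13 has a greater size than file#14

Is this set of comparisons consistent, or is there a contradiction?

The single ordering file#7 < file#12 < file#15 < file#8 < file#14 < file#13 < file#4 < file#5 < file#11 < file#3 satisfies every listed relation, so no contradiction arises.

consistent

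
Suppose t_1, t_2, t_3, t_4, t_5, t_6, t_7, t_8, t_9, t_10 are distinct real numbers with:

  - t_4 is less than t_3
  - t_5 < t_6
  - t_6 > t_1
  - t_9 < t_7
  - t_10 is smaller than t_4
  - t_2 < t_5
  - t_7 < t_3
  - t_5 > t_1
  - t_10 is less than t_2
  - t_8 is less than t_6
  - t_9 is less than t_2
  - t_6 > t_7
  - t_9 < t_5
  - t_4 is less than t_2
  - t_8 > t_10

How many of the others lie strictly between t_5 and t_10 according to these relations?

The relations place t_10 below t_5. An element lies strictly between them when it is forced above t_10 and also forced below t_5.
Above t_10: {t_4, t_2, t_8, t_3, t_6}. Below t_5: {t_9, t_4, t_1, t_2}.
Intersection: {t_4, t_2} — 2.

2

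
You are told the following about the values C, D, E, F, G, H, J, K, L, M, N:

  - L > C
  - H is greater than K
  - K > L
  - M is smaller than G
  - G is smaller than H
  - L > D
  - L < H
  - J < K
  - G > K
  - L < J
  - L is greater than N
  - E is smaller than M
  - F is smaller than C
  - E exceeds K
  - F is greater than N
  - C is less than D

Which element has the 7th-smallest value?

Piecing the relations together gives one ordering: N < F < C < D < L < J < K < E < M < G < H.
Counting 7 from the smallest end gives K.

K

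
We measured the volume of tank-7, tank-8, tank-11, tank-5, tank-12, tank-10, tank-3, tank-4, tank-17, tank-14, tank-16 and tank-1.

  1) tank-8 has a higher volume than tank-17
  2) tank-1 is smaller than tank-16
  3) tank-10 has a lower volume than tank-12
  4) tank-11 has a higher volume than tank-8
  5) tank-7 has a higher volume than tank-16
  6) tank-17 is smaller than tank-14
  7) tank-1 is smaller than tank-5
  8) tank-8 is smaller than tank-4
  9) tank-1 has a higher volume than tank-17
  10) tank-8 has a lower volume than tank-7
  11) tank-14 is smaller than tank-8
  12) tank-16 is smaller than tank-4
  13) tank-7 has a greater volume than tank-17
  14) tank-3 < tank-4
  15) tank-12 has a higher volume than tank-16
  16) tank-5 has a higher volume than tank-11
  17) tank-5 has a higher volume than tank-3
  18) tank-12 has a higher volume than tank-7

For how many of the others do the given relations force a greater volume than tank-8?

Directly above tank-8: tank-11, tank-7, tank-4.
One step further: tank-12, tank-5 (5 so far).
Nothing else is reachable above tank-8; 5 in all.

5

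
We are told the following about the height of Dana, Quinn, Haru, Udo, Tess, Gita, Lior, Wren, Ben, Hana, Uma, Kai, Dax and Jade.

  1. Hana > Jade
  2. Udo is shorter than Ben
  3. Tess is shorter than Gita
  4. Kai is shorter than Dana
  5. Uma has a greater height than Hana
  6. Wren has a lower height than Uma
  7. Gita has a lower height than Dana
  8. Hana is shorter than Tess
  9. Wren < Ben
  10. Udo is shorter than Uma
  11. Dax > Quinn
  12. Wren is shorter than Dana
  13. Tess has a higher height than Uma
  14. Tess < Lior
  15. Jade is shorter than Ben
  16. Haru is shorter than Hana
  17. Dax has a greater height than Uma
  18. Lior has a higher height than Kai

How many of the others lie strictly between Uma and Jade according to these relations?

1

Chaining upward from Jade reaches: Hana, Tess, Gita, Ben, Lior, Dana, Dax.
Chaining downward from Uma reaches: Haru, Udo, Hana, Wren.
Strictly between Jade and Uma are those in both lists: Hana — 1 element.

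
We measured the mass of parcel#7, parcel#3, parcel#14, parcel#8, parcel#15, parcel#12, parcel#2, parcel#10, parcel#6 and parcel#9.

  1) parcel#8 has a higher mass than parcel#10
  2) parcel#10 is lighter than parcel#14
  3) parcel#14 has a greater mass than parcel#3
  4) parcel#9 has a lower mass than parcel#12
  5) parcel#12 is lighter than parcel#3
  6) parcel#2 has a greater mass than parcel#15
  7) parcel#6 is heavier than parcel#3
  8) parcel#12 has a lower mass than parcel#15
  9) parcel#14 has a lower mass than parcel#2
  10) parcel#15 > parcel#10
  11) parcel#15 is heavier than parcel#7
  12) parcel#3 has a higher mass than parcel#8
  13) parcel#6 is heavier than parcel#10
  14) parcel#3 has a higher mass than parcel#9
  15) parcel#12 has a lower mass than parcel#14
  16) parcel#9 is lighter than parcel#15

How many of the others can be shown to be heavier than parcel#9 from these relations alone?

The elements the relations force above parcel#9 are parcel#12, parcel#3, parcel#14, parcel#15, parcel#6, parcel#2 — no chain reaches any other.
That is 6.

6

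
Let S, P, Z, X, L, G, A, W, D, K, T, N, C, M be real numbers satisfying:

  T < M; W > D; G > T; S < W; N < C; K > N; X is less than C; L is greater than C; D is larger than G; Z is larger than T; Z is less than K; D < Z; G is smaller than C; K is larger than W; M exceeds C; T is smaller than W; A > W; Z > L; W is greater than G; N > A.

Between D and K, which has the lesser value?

D < W and W < A give D < A.
Then A < N extends the chain to N.
With N < C: D < W < A < N < C.
With C < L: D < W < A < N < C < L.
Then L < Z extends the chain to Z.
With Z < K: D < W < A < N < C < L < Z < K.
So D < K; D is the smaller of the two.

D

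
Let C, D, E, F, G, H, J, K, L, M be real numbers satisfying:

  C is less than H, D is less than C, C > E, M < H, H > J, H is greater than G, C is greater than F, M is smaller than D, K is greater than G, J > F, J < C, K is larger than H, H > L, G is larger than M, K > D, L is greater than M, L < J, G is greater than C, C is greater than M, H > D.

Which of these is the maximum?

K

E is not greatest since E < C; F is not greatest since F < C; M is not greatest since M < H; L is not greatest since L < J; D is not greatest since D < K; J is not greatest since J < C; C is not greatest since C < H; G is not greatest since G < K; H is not greatest since H < K.
Only K has nothing above it, so K is the maximum.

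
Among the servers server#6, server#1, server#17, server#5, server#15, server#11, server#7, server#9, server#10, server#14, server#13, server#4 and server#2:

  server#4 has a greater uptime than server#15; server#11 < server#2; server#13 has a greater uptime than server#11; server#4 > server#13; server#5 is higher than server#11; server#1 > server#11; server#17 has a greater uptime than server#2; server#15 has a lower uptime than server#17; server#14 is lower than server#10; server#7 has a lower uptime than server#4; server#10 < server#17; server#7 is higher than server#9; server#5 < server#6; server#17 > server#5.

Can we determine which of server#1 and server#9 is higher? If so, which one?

Following every chain through server#9: above server#9 we get server#7, server#4.
server#1 is not reached, and no chain runs the other way from server#1 to server#9.
So the given relations leave the order of server#9 and server#1 undetermined.

undetermined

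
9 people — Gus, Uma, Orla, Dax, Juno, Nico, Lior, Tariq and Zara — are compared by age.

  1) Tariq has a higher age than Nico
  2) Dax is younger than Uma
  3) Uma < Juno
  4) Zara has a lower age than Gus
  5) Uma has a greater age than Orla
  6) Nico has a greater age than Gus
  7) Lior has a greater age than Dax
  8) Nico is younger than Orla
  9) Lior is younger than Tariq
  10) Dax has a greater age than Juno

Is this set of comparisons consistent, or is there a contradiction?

We have Dax < Uma stated directly, yet also Uma < Juno < Dax by chaining the others — so Uma < Dax. Contradiction.

inconsistent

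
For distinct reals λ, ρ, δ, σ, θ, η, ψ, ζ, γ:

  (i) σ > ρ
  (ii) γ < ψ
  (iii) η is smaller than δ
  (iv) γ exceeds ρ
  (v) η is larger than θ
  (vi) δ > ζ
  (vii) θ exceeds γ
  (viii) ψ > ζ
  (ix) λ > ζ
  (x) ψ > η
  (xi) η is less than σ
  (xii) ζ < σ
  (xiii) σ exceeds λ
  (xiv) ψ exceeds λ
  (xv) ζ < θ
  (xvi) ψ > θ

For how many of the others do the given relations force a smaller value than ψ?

The elements the relations force below ψ are ρ, γ, ζ, θ, λ, η — no chain reaches any other.
That is 6.

6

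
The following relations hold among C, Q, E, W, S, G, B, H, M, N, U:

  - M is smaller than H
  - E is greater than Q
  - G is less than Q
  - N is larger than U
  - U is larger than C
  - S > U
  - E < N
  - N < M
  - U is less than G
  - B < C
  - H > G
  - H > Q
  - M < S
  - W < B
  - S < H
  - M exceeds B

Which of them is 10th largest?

The consecutive relations fix a unique order: W < B < C < U < G < Q < E < N < M < S < H.
Counting 10 from the largest end gives B.

B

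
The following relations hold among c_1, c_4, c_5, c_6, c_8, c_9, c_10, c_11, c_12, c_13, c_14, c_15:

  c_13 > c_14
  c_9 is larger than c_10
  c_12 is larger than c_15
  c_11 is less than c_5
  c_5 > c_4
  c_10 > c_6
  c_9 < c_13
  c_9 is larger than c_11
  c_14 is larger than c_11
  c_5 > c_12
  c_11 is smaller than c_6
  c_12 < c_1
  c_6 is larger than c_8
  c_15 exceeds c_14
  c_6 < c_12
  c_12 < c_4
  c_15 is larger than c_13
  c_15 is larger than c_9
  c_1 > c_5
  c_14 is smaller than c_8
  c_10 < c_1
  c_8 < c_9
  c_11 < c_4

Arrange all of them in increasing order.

The consecutive links are each given: c_11 < c_14; c_14 < c_8; c_8 < c_6; c_6 < c_10; c_10 < c_9; c_9 < c_13; c_13 < c_15; c_15 < c_12; c_12 < c_4; c_4 < c_5; c_5 < c_1.

c_11 < c_14 < c_8 < c_6 < c_10 < c_9 < c_13 < c_15 < c_12 < c_4 < c_5 < c_1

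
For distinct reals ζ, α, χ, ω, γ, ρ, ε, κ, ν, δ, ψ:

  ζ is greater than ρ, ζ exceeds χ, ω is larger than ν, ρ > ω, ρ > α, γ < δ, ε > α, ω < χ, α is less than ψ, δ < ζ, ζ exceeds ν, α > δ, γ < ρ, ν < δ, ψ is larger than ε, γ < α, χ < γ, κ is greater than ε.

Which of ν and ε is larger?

The relevant relations are ν < ω; ω < χ; χ < γ; γ < δ; δ < α; α < ε.
Chaining these gives ν < ω < χ < γ < δ < α < ε.
So ν < ε; ε is the larger of the two.

ε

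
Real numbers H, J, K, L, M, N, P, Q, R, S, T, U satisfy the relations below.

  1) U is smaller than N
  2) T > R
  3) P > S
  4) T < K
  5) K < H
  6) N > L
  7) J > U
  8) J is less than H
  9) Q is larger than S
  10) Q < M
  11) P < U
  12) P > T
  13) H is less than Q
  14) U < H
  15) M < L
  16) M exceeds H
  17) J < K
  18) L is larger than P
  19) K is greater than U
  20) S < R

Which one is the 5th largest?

Piecing the relations together gives one ordering: S < R < T < P < U < J < K < H < Q < M < L < N.
Counting 5 from the largest end gives H.

H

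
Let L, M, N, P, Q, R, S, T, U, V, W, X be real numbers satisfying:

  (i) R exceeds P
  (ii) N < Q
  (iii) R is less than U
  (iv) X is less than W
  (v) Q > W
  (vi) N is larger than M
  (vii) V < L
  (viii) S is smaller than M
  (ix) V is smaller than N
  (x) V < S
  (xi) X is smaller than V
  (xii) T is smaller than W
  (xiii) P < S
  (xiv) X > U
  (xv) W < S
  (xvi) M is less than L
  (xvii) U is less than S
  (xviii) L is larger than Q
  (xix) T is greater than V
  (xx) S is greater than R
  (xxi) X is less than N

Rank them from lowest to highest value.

Each adjacent pair is fixed by a given relation: P < R; R < U; U < X; X < V; V < T; T < W; W < S; S < M; M < N; N < Q; Q < L. Chaining them end to end gives the full order.

P < R < U < X < V < T < W < S < M < N < Q < L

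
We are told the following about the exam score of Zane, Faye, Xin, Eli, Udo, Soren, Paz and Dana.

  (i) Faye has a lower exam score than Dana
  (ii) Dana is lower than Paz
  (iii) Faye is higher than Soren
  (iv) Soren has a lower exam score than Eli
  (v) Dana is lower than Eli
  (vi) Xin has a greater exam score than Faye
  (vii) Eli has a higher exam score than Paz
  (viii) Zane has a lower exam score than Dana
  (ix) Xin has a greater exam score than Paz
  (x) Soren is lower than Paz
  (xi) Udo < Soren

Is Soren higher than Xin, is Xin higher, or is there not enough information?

Xin

The relevant relations are Soren < Faye; Faye < Dana; Dana < Paz; Paz < Xin.
Together: Soren < Faye < Dana < Paz < Xin.
So Xin is higher.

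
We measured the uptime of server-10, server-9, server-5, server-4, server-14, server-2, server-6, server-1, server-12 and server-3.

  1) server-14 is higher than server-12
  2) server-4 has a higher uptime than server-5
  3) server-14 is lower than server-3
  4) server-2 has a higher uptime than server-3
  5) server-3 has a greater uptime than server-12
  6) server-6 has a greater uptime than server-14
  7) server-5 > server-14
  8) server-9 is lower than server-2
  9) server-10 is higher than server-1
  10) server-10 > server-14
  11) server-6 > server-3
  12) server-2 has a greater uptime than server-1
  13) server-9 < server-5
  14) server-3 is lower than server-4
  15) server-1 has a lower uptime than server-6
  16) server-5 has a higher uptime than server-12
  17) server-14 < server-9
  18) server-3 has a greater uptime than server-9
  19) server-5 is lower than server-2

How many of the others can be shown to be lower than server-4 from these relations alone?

5

Directly below server-4: server-3, server-5.
One step further: server-12, server-14, server-9 (5 so far).
Nothing else is reachable below server-4; 5 in all.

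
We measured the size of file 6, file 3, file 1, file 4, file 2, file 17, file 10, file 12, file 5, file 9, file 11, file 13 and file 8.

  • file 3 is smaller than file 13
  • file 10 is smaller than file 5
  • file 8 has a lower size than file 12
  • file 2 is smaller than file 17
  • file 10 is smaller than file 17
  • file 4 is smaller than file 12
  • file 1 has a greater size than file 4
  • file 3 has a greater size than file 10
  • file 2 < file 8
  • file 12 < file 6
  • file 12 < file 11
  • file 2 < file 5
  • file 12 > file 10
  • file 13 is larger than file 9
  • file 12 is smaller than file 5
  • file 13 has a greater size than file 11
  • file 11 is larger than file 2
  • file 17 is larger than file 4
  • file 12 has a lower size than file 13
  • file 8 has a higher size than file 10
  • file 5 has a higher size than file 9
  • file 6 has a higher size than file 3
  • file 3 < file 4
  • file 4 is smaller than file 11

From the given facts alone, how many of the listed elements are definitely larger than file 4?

7

Directly above file 4: file 1, file 12, file 17, file 11.
One step further: file 5, file 6, file 13 (7 so far).
No other element is forced above file 4 by the given relations, so the count is 7.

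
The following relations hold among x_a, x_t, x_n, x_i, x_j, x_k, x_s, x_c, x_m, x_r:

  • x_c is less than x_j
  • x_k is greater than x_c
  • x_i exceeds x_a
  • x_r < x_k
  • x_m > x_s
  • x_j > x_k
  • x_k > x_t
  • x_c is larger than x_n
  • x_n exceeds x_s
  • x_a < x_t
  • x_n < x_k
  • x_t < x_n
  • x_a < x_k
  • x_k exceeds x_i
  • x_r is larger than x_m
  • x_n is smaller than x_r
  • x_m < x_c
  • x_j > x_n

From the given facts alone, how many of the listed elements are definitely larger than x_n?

From x_n the given relations immediately reach x_c, x_r, x_k, x_j.
Nothing else is reachable above x_n; 4 in all.

4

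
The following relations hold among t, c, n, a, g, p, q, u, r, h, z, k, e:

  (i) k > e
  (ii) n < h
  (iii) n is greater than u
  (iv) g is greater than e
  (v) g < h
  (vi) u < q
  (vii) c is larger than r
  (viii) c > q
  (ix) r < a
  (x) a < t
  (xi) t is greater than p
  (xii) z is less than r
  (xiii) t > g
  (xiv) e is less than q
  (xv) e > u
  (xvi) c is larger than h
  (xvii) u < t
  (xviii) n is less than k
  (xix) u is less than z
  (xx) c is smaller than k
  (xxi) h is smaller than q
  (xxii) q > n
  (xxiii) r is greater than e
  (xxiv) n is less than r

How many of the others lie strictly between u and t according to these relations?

The relations place u below t. An element lies strictly between them when it is forced above u and also forced below t.
Above u: {n, e, g, z, r, h, q, a, c, k}. Below t: {n, e, g, z, r, p, a}.
Intersection: {n, e, g, z, r, a} — 6.

6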